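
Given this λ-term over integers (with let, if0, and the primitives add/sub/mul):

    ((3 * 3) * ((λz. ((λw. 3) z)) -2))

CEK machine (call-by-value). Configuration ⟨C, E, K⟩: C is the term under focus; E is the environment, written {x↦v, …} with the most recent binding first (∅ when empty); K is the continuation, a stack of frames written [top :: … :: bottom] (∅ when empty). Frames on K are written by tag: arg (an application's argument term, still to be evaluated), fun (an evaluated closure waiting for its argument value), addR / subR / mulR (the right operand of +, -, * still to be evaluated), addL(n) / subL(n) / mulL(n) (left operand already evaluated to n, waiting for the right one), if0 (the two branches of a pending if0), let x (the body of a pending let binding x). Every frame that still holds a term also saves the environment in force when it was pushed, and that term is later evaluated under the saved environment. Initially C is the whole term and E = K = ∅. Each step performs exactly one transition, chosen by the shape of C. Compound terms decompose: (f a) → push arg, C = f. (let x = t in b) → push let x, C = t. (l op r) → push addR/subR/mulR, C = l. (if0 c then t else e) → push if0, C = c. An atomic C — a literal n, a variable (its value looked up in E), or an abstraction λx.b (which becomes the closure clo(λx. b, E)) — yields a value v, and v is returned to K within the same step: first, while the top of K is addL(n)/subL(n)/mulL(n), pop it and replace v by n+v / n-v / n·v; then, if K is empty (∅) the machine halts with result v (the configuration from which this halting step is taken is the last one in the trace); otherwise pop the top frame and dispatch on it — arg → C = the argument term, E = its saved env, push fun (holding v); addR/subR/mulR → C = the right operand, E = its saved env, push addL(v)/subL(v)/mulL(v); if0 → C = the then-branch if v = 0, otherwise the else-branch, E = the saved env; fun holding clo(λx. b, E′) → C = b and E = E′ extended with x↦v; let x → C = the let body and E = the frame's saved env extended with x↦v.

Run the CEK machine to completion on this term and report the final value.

step 0: [C=((3 * 3) * ((λz. ((λw. 3) z)) -2)) | E=∅ | K=∅]
step 1: [C=(3 * 3) | E=∅ | K=[mulR]]
step 2: [C=3 | E=∅ | K=[mulR :: mulR]]
step 3: [C=3 | E=∅ | K=[mulL(3) :: mulR]]
step 4: [C=((λz. ((λw. 3) z)) -2) | E=∅ | K=[mulL(9)]]
step 5: [C=(λz. ((λw. 3) z)) | E=∅ | K=[arg :: mulL(9)]]
step 6: [C=-2 | E=∅ | K=[fun :: mulL(9)]]
step 7: [C=((λw. 3) z) | E={z↦-2} | K=[mulL(9)]]
step 8: [C=(λw. 3) | E={z↦-2} | K=[arg :: mulL(9)]]
step 9: [C=z | E={z↦-2} | K=[fun :: mulL(9)]]
step 10: [C=3 | E={w↦-2, z↦-2} | K=[mulL(9)]]
→ final value 27

Answer: 27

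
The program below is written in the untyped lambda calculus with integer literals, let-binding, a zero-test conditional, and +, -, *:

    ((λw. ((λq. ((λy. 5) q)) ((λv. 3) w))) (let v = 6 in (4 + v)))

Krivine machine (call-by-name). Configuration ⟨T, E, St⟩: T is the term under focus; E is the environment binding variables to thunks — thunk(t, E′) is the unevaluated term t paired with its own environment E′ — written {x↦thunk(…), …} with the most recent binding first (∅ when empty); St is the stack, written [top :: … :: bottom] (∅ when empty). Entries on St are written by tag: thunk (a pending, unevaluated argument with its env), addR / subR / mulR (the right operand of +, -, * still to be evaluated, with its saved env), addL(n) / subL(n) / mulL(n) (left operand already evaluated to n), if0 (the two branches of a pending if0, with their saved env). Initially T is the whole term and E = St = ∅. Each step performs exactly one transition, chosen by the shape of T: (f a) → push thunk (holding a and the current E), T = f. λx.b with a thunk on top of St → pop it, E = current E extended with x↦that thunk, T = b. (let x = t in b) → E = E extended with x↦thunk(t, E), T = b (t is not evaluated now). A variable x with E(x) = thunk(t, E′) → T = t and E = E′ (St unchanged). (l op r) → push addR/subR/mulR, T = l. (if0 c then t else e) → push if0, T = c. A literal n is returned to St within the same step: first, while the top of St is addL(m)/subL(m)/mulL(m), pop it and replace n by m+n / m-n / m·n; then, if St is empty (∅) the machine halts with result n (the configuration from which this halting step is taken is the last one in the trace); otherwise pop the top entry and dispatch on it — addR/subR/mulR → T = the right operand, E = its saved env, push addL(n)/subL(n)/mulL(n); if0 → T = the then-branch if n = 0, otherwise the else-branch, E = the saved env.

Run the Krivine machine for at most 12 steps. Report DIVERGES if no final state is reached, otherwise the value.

Answer: 5

Derivation:
t=0: [T=((λw. ((λq. ((λy. 5) q)) ((λv. 3) w))) (let v = 6 in (4 + v))) | E=∅ | St=∅]
t=1: [T=(λw. ((λq. ((λy. 5) q)) ((λv. 3) w))) | E=∅ | St=[thunk]]
t=2: [T=((λq. ((λy. 5) q)) ((λv. 3) w)) | E={w↦thunk((let v = 6 in (4 + v)), ∅)} | St=∅]
t=3: [T=(λq. ((λy. 5) q)) | E={w↦thunk((let v = 6 in (4 + v)), ∅)} | St=[thunk]]
t=4: [T=((λy. 5) q) | E={q↦thunk(((λv. 3) w), {w↦thunk((let v = 6 in (4 + v)), ∅)}), w↦thunk((let v = 6 in (4 + v)), ∅)} | St=∅]
t=5: [T=(λy. 5) | E={q↦thunk(((λv. 3) w), {w↦thunk((let v = 6 in (4 + v)), ∅)}), w↦thunk((let v = 6 in (4 + v)), ∅)} | St=[thunk]]
t=6: [T=5 | E={y↦thunk(q, {q↦thunk(((λv. 3) w), {w↦thunk((let v = 6 in (4 + v)), ∅)}), w↦thunk((let v = 6 in (4 + v)), ∅)}), q↦thunk(((λv. 3) w), {w↦thunk((let v = 6 in (4 + v)), ∅)}), w↦thunk((let v = 6 in (4 + v)), ∅)} | St=∅]
→ final value 5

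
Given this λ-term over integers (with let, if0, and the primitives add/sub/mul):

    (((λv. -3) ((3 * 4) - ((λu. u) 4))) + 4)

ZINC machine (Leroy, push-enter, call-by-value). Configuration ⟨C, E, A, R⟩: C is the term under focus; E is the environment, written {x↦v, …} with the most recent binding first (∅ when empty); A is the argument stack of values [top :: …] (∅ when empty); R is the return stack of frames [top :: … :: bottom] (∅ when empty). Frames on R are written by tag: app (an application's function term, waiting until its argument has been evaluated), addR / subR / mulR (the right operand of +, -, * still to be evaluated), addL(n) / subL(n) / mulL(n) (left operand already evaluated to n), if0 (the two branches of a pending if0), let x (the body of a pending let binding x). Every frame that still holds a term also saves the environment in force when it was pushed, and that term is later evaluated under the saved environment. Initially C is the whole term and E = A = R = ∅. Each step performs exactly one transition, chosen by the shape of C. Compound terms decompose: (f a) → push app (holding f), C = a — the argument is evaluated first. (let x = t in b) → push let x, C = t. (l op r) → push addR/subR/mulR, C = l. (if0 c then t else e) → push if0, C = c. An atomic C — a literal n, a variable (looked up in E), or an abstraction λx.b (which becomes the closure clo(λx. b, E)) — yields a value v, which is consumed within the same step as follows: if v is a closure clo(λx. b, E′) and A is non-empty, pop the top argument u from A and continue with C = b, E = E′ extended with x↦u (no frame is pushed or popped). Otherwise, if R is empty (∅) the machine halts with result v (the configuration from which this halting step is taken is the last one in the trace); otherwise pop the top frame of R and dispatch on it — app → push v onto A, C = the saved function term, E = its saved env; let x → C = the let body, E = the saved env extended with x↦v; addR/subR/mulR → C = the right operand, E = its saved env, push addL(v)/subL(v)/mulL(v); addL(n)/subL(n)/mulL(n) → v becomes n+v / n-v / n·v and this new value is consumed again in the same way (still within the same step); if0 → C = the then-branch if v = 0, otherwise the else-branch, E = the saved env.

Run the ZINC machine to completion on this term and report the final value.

Answer: 1

Derivation:
0. ⟨C=(((λv. -3) ((3 * 4) - ((λu. u) 4))) + 4); E=∅; A=∅; R=∅⟩
1. ⟨C=((λv. -3) ((3 * 4) - ((λu. u) 4))); E=∅; A=∅; R=[addR]⟩
2. ⟨C=((3 * 4) - ((λu. u) 4)); E=∅; A=∅; R=[app :: addR]⟩
3. ⟨C=(3 * 4); E=∅; A=∅; R=[subR :: app :: addR]⟩
4. ⟨C=3; E=∅; A=∅; R=[mulR :: subR :: app :: addR]⟩
5. ⟨C=4; E=∅; A=∅; R=[mulL(3) :: subR :: app :: addR]⟩
6. ⟨C=((λu. u) 4); E=∅; A=∅; R=[subL(12) :: app :: addR]⟩
7. ⟨C=4; E=∅; A=∅; R=[app :: subL(12) :: app :: addR]⟩
8. ⟨C=(λu. u); E=∅; A=[4]; R=[subL(12) :: app :: addR]⟩
9. ⟨C=u; E={u↦4}; A=∅; R=[subL(12) :: app :: addR]⟩
10. ⟨C=(λv. -3); E=∅; A=[8]; R=[addR]⟩
11. ⟨C=-3; E={v↦8}; A=∅; R=[addR]⟩
12. ⟨C=4; E=∅; A=∅; R=[addL(-3)]⟩
→ final value 1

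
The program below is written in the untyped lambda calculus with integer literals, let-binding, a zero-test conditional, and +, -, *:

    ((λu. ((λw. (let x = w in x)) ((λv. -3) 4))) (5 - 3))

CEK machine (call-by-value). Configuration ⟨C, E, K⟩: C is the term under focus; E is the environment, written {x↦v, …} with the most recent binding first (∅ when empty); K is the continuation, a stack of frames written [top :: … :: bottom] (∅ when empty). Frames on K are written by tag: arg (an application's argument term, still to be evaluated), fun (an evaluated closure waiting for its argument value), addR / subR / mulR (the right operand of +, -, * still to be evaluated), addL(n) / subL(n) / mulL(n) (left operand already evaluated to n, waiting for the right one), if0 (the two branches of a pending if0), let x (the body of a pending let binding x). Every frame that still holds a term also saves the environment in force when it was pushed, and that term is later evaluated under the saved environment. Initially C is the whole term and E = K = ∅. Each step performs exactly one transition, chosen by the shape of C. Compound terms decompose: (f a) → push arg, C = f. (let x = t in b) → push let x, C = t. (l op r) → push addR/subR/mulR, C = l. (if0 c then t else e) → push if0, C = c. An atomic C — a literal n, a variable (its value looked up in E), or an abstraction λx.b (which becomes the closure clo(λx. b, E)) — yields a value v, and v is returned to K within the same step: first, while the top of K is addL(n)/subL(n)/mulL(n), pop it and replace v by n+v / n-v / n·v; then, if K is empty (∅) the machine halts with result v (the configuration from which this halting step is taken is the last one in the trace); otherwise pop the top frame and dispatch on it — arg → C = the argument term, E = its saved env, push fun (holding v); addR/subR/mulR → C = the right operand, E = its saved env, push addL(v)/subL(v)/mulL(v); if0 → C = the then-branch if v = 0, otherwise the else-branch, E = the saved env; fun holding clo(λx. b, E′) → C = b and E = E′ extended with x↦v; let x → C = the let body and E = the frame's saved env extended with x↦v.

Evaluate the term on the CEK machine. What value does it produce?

Answer: -3

Derivation:
[0] <C=((λu. ((λw. (let x = w in x)) ((λv. -3) 4))) (5 - 3)), E=∅, K=∅>
[1] <C=(λu. ((λw. (let x = w in x)) ((λv. -3) 4))), E=∅, K=[arg]>
[2] <C=(5 - 3), E=∅, K=[fun]>
[3] <C=5, E=∅, K=[subR :: fun]>
[4] <C=3, E=∅, K=[subL(5) :: fun]>
[5] <C=((λw. (let x = w in x)) ((λv. -3) 4)), E={u↦2}, K=∅>
[6] <C=(λw. (let x = w in x)), E={u↦2}, K=[arg]>
[7] <C=((λv. -3) 4), E={u↦2}, K=[fun]>
[8] <C=(λv. -3), E={u↦2}, K=[arg :: fun]>
[9] <C=4, E={u↦2}, K=[fun :: fun]>
[10] <C=-3, E={v↦4, u↦2}, K=[fun]>
[11] <C=(let x = w in x), E={w↦-3, u↦2}, K=∅>
[12] <C=w, E={w↦-3, u↦2}, K=[let x]>
[13] <C=x, E={x↦-3, w↦-3, u↦2}, K=∅>
→ final value -3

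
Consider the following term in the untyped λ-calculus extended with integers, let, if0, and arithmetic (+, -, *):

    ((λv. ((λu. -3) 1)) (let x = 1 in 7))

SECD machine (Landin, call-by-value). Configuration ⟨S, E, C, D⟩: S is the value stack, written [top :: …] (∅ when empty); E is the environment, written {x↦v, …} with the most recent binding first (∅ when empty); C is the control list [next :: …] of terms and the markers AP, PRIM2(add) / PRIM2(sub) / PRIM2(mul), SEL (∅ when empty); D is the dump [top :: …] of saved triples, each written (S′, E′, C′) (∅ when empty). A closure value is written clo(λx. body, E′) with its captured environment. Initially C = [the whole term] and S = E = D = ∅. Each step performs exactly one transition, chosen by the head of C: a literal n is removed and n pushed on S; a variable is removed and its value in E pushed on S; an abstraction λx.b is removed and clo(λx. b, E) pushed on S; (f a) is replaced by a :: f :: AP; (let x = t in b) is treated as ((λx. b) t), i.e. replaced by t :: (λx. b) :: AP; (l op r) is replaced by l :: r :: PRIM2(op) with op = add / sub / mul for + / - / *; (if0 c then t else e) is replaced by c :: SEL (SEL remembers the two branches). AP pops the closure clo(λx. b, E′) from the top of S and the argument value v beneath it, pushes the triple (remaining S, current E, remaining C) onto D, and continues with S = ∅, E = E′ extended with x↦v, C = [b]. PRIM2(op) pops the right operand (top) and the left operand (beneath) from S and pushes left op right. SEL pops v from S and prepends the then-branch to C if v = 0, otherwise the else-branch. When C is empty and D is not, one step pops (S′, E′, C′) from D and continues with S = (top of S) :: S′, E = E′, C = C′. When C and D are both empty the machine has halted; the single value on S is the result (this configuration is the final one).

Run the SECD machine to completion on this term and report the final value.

step 0: ⟨S=∅; E=∅; C=[((λv. ((λu. -3) 1)) (let x = 1 in 7))]; D=∅⟩
step 1: ⟨S=∅; E=∅; C=[(let x = 1 in 7) :: (λv. ((λu. -3) 1)) :: AP]; D=∅⟩
step 2: ⟨S=∅; E=∅; C=[1 :: (λx. 7) :: AP :: (λv. ((λu. -3) 1)) :: AP]; D=∅⟩
step 3: ⟨S=[1]; E=∅; C=[(λx. 7) :: AP :: (λv. ((λu. -3) 1)) :: AP]; D=∅⟩
step 4: ⟨S=[clo(λx. 7, ∅) :: 1]; E=∅; C=[AP :: (λv. ((λu. -3) 1)) :: AP]; D=∅⟩
step 5: ⟨S=∅; E={x↦1}; C=[7]; D=[(∅, ∅, [(λv. ((λu. -3) 1)) :: AP])]⟩
step 6: ⟨S=[7]; E={x↦1}; C=∅; D=[(∅, ∅, [(λv. ((λu. -3) 1)) :: AP])]⟩
step 7: ⟨S=[7]; E=∅; C=[(λv. ((λu. -3) 1)) :: AP]; D=∅⟩
step 8: ⟨S=[clo(λv. ((λu. -3) 1), ∅) :: 7]; E=∅; C=[AP]; D=∅⟩
step 9: ⟨S=∅; E={v↦7}; C=[((λu. -3) 1)]; D=[(∅, ∅, ∅)]⟩
step 10: ⟨S=∅; E={v↦7}; C=[1 :: (λu. -3) :: AP]; D=[(∅, ∅, ∅)]⟩
step 11: ⟨S=[1]; E={v↦7}; C=[(λu. -3) :: AP]; D=[(∅, ∅, ∅)]⟩
step 12: ⟨S=[clo(λu. -3, {v↦7}) :: 1]; E={v↦7}; C=[AP]; D=[(∅, ∅, ∅)]⟩
step 13: ⟨S=∅; E={u↦1, v↦7}; C=[-3]; D=[(∅, {v↦7}, ∅) :: (∅, ∅, ∅)]⟩
step 14: ⟨S=[-3]; E={u↦1, v↦7}; C=∅; D=[(∅, {v↦7}, ∅) :: (∅, ∅, ∅)]⟩
step 15: ⟨S=[-3]; E={v↦7}; C=∅; D=[(∅, ∅, ∅)]⟩
step 16: ⟨S=[-3]; E=∅; C=∅; D=∅⟩
→ final value -3

Answer: -3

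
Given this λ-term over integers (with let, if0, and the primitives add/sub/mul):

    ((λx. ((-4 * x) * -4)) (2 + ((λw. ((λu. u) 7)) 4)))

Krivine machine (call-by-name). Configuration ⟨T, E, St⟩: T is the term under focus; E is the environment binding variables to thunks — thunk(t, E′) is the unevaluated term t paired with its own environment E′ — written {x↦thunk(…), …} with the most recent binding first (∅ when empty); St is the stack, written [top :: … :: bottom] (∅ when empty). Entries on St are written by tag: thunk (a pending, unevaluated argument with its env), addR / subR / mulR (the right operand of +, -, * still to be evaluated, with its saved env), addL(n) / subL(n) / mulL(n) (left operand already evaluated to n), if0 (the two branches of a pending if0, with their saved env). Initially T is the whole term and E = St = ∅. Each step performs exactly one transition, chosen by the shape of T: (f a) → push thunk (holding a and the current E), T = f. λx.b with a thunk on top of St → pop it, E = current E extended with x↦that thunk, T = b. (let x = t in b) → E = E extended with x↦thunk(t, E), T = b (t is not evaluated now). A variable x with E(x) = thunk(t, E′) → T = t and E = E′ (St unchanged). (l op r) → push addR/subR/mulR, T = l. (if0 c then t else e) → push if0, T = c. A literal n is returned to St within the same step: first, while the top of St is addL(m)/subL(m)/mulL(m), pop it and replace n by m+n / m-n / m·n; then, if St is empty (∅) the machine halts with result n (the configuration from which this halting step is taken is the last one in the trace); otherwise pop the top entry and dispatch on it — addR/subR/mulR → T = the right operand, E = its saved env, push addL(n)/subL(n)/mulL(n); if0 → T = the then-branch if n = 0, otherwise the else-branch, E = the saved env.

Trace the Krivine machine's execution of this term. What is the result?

Answer: 144

Machine steps:
[0] <T=((λx. ((-4 * x) * -4)) (2 + ((λw. ((λu. u) 7)) 4))), E=∅, St=∅>
[1] <T=(λx. ((-4 * x) * -4)), E=∅, St=[thunk]>
[2] <T=((-4 * x) * -4), E={x↦thunk((2 + ((λw. ((λu. u) 7)) 4)), ∅)}, St=∅>
[3] <T=(-4 * x), E={x↦thunk((2 + ((λw. ((λu. u) 7)) 4)), ∅)}, St=[mulR]>
[4] <T=-4, E={x↦thunk((2 + ((λw. ((λu. u) 7)) 4)), ∅)}, St=[mulR :: mulR]>
[5] <T=x, E={x↦thunk((2 + ((λw. ((λu. u) 7)) 4)), ∅)}, St=[mulL(-4) :: mulR]>
[6] <T=(2 + ((λw. ((λu. u) 7)) 4)), E=∅, St=[mulL(-4) :: mulR]>
[7] <T=2, E=∅, St=[addR :: mulL(-4) :: mulR]>
[8] <T=((λw. ((λu. u) 7)) 4), E=∅, St=[addL(2) :: mulL(-4) :: mulR]>
[9] <T=(λw. ((λu. u) 7)), E=∅, St=[thunk :: addL(2) :: mulL(-4) :: mulR]>
[10] <T=((λu. u) 7), E={w↦thunk(4, ∅)}, St=[addL(2) :: mulL(-4) :: mulR]>
[11] <T=(λu. u), E={w↦thunk(4, ∅)}, St=[thunk :: addL(2) :: mulL(-4) :: mulR]>
[12] <T=u, E={u↦thunk(7, {w↦thunk(4, ∅)}), w↦thunk(4, ∅)}, St=[addL(2) :: mulL(-4) :: mulR]>
[13] <T=7, E={w↦thunk(4, ∅)}, St=[addL(2) :: mulL(-4) :: mulR]>
[14] <T=-4, E={x↦thunk((2 + ((λw. ((λu. u) 7)) 4)), ∅)}, St=[mulL(-36)]>
→ final value 144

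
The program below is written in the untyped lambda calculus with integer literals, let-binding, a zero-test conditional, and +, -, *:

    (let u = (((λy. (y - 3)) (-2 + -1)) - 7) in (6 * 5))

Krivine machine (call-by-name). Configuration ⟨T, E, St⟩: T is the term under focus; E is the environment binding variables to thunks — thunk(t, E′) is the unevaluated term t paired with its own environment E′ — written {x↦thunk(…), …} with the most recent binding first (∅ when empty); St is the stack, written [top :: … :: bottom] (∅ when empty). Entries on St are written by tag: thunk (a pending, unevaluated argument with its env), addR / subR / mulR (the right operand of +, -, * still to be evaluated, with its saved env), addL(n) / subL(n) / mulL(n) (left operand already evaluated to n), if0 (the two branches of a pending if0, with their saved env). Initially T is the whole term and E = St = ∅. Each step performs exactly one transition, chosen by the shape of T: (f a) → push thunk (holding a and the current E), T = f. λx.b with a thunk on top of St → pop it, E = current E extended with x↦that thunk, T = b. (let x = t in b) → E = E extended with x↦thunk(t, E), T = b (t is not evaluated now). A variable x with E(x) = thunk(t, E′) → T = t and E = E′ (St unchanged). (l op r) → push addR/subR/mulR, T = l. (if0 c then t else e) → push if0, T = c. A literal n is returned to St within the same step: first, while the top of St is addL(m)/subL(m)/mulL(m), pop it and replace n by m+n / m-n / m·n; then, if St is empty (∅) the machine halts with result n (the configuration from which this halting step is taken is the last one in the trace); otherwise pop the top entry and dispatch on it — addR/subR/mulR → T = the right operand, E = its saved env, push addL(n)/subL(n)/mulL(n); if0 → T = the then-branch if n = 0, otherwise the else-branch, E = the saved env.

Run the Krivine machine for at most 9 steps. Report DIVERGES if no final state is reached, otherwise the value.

Answer: 30

Execution trace:
t=0: <T=(let u = (((λy. (y - 3)) (-2 + -1)) - 7) in (6 * 5)), E=∅, St=∅>
t=1: <T=(6 * 5), E={u↦thunk((((λy. (y - 3)) (-2 + -1)) - 7), ∅)}, St=∅>
t=2: <T=6, E={u↦thunk((((λy. (y - 3)) (-2 + -1)) - 7), ∅)}, St=[mulR]>
t=3: <T=5, E={u↦thunk((((λy. (y - 3)) (-2 + -1)) - 7), ∅)}, St=[mulL(6)]>
→ final value 30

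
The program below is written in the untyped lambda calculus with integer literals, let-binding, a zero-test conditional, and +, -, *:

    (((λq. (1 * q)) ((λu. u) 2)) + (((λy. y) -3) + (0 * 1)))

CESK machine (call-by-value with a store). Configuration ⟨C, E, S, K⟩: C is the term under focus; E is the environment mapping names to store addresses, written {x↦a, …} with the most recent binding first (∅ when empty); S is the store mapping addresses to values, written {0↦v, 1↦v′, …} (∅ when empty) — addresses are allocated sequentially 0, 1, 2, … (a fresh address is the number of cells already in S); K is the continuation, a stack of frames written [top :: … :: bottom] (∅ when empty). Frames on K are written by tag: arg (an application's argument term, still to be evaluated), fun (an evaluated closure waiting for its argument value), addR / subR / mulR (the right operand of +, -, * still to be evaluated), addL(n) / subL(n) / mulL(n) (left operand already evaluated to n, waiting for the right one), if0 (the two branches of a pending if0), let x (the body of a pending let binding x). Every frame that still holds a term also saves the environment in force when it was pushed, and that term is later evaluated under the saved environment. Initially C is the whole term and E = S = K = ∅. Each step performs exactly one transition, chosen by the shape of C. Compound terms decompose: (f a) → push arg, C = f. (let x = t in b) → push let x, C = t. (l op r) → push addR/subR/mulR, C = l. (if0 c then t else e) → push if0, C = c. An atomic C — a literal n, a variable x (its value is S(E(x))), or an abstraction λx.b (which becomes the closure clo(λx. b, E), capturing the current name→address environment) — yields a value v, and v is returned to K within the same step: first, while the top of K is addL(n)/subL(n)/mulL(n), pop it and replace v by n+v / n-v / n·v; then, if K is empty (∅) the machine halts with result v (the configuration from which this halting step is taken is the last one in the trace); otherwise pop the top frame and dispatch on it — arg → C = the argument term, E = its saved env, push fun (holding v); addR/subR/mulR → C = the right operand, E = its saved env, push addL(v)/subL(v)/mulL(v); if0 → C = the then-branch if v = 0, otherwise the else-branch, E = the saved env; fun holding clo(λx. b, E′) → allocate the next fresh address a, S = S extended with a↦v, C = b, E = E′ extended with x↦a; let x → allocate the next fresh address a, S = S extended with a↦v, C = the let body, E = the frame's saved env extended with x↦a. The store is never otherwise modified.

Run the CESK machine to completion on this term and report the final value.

Answer: -1

Derivation:
step 0: [C=(((λq. (1 * q)) ((λu. u) 2)) + (((λy. y) -3) + (0 * 1))) | E=∅ | S=∅ | K=∅]
step 1: [C=((λq. (1 * q)) ((λu. u) 2)) | E=∅ | S=∅ | K=[addR]]
step 2: [C=(λq. (1 * q)) | E=∅ | S=∅ | K=[arg :: addR]]
step 3: [C=((λu. u) 2) | E=∅ | S=∅ | K=[fun :: addR]]
step 4: [C=(λu. u) | E=∅ | S=∅ | K=[arg :: fun :: addR]]
step 5: [C=2 | E=∅ | S=∅ | K=[fun :: fun :: addR]]
step 6: [C=u | E={u↦0} | S={0↦2} | K=[fun :: addR]]
step 7: [C=(1 * q) | E={q↦1} | S={0↦2, 1↦2} | K=[addR]]
step 8: [C=1 | E={q↦1} | S={0↦2, 1↦2} | K=[mulR :: addR]]
step 9: [C=q | E={q↦1} | S={0↦2, 1↦2} | K=[mulL(1) :: addR]]
step 10: [C=(((λy. y) -3) + (0 * 1)) | E=∅ | S={0↦2, 1↦2} | K=[addL(2)]]
step 11: [C=((λy. y) -3) | E=∅ | S={0↦2, 1↦2} | K=[addR :: addL(2)]]
step 12: [C=(λy. y) | E=∅ | S={0↦2, 1↦2} | K=[arg :: addR :: addL(2)]]
step 13: [C=-3 | E=∅ | S={0↦2, 1↦2} | K=[fun :: addR :: addL(2)]]
step 14: [C=y | E={y↦2} | S={0↦2, 1↦2, 2↦-3} | K=[addR :: addL(2)]]
step 15: [C=(0 * 1) | E=∅ | S={0↦2, 1↦2, 2↦-3} | K=[addL(-3) :: addL(2)]]
step 16: [C=0 | E=∅ | S={0↦2, 1↦2, 2↦-3} | K=[mulR :: addL(-3) :: addL(2)]]
step 17: [C=1 | E=∅ | S={0↦2, 1↦2, 2↦-3} | K=[mulL(0) :: addL(-3) :: addL(2)]]
→ final value -1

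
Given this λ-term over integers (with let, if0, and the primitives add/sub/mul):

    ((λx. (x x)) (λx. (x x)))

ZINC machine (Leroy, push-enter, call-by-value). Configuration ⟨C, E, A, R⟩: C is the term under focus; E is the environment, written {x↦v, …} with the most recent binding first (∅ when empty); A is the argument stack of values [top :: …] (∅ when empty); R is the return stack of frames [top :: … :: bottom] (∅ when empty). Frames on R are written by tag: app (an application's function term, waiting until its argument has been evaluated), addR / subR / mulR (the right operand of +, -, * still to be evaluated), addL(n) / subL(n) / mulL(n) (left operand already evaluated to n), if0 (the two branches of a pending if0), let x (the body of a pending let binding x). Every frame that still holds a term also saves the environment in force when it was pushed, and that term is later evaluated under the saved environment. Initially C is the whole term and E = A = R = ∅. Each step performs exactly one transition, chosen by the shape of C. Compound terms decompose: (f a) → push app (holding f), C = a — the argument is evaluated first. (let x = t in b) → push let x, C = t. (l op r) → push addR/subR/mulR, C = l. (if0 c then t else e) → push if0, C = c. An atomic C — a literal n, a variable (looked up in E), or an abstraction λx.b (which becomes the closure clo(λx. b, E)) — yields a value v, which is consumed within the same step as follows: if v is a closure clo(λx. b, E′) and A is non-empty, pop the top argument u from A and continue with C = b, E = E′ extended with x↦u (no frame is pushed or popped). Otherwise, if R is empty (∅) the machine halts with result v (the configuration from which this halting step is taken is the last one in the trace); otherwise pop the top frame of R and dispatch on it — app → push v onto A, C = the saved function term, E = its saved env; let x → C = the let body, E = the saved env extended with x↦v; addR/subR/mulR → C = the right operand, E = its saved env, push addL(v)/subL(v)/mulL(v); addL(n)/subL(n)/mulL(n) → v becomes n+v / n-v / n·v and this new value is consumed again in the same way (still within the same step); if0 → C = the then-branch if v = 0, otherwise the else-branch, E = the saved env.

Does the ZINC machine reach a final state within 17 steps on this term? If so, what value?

Answer: DIVERGES (no final state within 17 steps)

Machine steps:
[0] [C=((λx. (x x)) (λx. (x x))) | E=∅ | A=∅ | R=∅]
[1] [C=(λx. (x x)) | E=∅ | A=∅ | R=[app]]
[2] [C=(λx. (x x)) | E=∅ | A=[clo(λx. (x x), ∅)] | R=∅]
[3] [C=(x x) | E={x↦clo(λx. (x x), ∅)} | A=∅ | R=∅]
[4] [C=x | E={x↦clo(λx. (x x), ∅)} | A=∅ | R=[app]]
[5] [C=x | E={x↦clo(λx. (x x), ∅)} | A=[clo(λx. (x x), ∅)] | R=∅]
… configuration repeats with period 3 (steps 3–5 recur indefinitely) …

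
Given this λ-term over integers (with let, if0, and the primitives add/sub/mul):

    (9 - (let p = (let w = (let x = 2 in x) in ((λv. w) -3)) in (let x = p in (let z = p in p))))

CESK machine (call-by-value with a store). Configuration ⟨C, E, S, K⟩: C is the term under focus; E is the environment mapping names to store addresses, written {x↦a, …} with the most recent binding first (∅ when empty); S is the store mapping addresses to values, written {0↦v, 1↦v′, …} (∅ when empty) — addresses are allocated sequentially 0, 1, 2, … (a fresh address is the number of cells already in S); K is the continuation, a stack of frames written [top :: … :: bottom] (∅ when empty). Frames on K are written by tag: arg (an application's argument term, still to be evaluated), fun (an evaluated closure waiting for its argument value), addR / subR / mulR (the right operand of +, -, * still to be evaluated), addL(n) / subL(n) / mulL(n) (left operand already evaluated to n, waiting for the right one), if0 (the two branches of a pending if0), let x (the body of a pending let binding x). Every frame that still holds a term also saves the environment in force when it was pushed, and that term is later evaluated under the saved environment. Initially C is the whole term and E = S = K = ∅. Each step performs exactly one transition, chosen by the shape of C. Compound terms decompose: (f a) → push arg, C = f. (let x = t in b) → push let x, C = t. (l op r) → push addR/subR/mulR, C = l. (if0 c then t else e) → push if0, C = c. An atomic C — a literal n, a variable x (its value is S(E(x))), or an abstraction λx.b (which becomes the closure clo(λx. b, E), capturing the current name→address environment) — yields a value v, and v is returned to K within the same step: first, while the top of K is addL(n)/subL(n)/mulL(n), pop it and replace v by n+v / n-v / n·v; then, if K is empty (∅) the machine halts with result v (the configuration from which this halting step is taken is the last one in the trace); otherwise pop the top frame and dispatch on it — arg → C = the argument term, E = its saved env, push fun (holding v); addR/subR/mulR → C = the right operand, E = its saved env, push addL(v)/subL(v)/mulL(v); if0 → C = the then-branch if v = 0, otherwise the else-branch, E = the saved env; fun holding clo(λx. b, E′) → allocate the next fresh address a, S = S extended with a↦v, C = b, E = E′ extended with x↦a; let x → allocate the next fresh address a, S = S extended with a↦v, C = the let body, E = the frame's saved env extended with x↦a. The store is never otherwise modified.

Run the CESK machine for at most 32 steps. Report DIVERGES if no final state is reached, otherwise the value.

0. <C=(9 - (let p = (let w = (let x = 2 in x) in ((λv. w) -3)) in (let x = p in (let z = p in p)))), E=∅, S=∅, K=∅>
1. <C=9, E=∅, S=∅, K=[subR]>
2. <C=(let p = (let w = (let x = 2 in x) in ((λv. w) -3)) in (let x = p in (let z = p in p))), E=∅, S=∅, K=[subL(9)]>
3. <C=(let w = (let x = 2 in x) in ((λv. w) -3)), E=∅, S=∅, K=[let p :: subL(9)]>
4. <C=(let x = 2 in x), E=∅, S=∅, K=[let w :: let p :: subL(9)]>
5. <C=2, E=∅, S=∅, K=[let x :: let w :: let p :: subL(9)]>
6. <C=x, E={x↦0}, S={0↦2}, K=[let w :: let p :: subL(9)]>
7. <C=((λv. w) -3), E={w↦1}, S={0↦2, 1↦2}, K=[let p :: subL(9)]>
8. <C=(λv. w), E={w↦1}, S={0↦2, 1↦2}, K=[arg :: let p :: subL(9)]>
9. <C=-3, E={w↦1}, S={0↦2, 1↦2}, K=[fun :: let p :: subL(9)]>
10. <C=w, E={v↦2, w↦1}, S={0↦2, 1↦2, 2↦-3}, K=[let p :: subL(9)]>
11. <C=(let x = p in (let z = p in p)), E={p↦3}, S={0↦2, 1↦2, 2↦-3, 3↦2}, K=[subL(9)]>
12. <C=p, E={p↦3}, S={0↦2, 1↦2, 2↦-3, 3↦2}, K=[let x :: subL(9)]>
13. <C=(let z = p in p), E={x↦4, p↦3}, S={0↦2, 1↦2, 2↦-3, 3↦2, 4↦2}, K=[subL(9)]>
14. <C=p, E={x↦4, p↦3}, S={0↦2, 1↦2, 2↦-3, 3↦2, 4↦2}, K=[let z :: subL(9)]>
15. <C=p, E={z↦5, x↦4, p↦3}, S={0↦2, 1↦2, 2↦-3, 3↦2, 4↦2, 5↦2}, K=[subL(9)]>
→ final value 7

Answer: 7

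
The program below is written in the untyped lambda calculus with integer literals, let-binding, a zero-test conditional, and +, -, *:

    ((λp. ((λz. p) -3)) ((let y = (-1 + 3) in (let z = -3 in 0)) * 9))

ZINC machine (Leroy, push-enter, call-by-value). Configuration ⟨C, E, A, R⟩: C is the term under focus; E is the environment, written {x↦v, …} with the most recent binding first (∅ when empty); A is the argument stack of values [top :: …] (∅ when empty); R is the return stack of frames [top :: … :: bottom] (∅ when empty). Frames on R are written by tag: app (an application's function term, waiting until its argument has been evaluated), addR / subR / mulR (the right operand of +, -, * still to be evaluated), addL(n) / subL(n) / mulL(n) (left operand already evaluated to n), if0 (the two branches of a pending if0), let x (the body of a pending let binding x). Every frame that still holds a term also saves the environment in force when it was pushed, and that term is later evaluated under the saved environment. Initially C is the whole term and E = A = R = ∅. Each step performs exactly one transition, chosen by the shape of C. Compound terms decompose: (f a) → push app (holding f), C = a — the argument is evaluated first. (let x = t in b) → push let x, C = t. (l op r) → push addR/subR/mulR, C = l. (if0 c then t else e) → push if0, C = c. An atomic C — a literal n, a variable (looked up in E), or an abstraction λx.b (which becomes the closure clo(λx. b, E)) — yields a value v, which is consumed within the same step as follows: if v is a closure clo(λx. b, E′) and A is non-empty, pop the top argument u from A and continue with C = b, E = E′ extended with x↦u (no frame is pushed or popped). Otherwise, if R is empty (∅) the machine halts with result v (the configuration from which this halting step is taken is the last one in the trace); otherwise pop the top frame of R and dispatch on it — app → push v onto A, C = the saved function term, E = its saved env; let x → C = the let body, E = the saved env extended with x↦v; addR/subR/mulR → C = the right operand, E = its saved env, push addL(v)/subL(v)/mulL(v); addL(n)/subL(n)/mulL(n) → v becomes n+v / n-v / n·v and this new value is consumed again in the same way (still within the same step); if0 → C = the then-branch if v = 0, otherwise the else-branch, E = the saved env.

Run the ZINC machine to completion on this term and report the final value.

0. <C=((λp. ((λz. p) -3)) ((let y = (-1 + 3) in (let z = -3 in 0)) * 9)), E=∅, A=∅, R=∅>
1. <C=((let y = (-1 + 3) in (let z = -3 in 0)) * 9), E=∅, A=∅, R=[app]>
2. <C=(let y = (-1 + 3) in (let z = -3 in 0)), E=∅, A=∅, R=[mulR :: app]>
3. <C=(-1 + 3), E=∅, A=∅, R=[let y :: mulR :: app]>
4. <C=-1, E=∅, A=∅, R=[addR :: let y :: mulR :: app]>
5. <C=3, E=∅, A=∅, R=[addL(-1) :: let y :: mulR :: app]>
6. <C=(let z = -3 in 0), E={y↦2}, A=∅, R=[mulR :: app]>
7. <C=-3, E={y↦2}, A=∅, R=[let z :: mulR :: app]>
8. <C=0, E={z↦-3, y↦2}, A=∅, R=[mulR :: app]>
9. <C=9, E=∅, A=∅, R=[mulL(0) :: app]>
10. <C=(λp. ((λz. p) -3)), E=∅, A=[0], R=∅>
11. <C=((λz. p) -3), E={p↦0}, A=∅, R=∅>
12. <C=-3, E={p↦0}, A=∅, R=[app]>
13. <C=(λz. p), E={p↦0}, A=[-3], R=∅>
14. <C=p, E={z↦-3, p↦0}, A=∅, R=∅>
→ final value 0

Answer: 0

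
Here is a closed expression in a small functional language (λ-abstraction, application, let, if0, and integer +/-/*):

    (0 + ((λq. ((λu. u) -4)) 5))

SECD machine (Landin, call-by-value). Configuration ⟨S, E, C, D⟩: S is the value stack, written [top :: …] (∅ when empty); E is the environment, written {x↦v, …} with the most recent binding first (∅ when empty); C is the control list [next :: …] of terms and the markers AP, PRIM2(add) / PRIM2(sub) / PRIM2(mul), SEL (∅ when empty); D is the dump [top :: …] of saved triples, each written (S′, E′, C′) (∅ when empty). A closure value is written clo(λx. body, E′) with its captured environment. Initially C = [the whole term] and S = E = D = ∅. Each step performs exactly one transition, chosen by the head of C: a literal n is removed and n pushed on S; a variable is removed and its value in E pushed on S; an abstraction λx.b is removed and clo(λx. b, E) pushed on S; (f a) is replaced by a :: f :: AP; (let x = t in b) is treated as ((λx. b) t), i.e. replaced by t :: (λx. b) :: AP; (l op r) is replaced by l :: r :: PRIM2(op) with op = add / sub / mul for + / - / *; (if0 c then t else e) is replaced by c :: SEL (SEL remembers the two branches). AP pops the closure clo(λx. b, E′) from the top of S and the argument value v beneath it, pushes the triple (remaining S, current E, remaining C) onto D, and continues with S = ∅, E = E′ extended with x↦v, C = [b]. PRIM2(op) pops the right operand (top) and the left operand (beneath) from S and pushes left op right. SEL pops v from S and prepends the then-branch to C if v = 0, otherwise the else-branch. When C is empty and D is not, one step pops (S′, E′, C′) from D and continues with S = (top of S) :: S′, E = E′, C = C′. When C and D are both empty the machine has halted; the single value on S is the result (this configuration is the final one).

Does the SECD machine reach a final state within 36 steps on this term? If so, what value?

step 0: [S=∅ | E=∅ | C=[(0 + ((λq. ((λu. u) -4)) 5))] | D=∅]
step 1: [S=∅ | E=∅ | C=[0 :: ((λq. ((λu. u) -4)) 5) :: PRIM2(add)] | D=∅]
step 2: [S=[0] | E=∅ | C=[((λq. ((λu. u) -4)) 5) :: PRIM2(add)] | D=∅]
step 3: [S=[0] | E=∅ | C=[5 :: (λq. ((λu. u) -4)) :: AP :: PRIM2(add)] | D=∅]
step 4: [S=[5 :: 0] | E=∅ | C=[(λq. ((λu. u) -4)) :: AP :: PRIM2(add)] | D=∅]
step 5: [S=[clo(λq. ((λu. u) -4), ∅) :: 5 :: 0] | E=∅ | C=[AP :: PRIM2(add)] | D=∅]
step 6: [S=∅ | E={q↦5} | C=[((λu. u) -4)] | D=[([0], ∅, [PRIM2(add)])]]
step 7: [S=∅ | E={q↦5} | C=[-4 :: (λu. u) :: AP] | D=[([0], ∅, [PRIM2(add)])]]
step 8: [S=[-4] | E={q↦5} | C=[(λu. u) :: AP] | D=[([0], ∅, [PRIM2(add)])]]
step 9: [S=[clo(λu. u, {q↦5}) :: -4] | E={q↦5} | C=[AP] | D=[([0], ∅, [PRIM2(add)])]]
step 10: [S=∅ | E={u↦-4, q↦5} | C=[u] | D=[(∅, {q↦5}, ∅) :: ([0], ∅, [PRIM2(add)])]]
step 11: [S=[-4] | E={u↦-4, q↦5} | C=∅ | D=[(∅, {q↦5}, ∅) :: ([0], ∅, [PRIM2(add)])]]
step 12: [S=[-4] | E={q↦5} | C=∅ | D=[([0], ∅, [PRIM2(add)])]]
step 13: [S=[-4 :: 0] | E=∅ | C=[PRIM2(add)] | D=∅]
step 14: [S=[-4] | E=∅ | C=∅ | D=∅]
→ final value -4

Answer: -4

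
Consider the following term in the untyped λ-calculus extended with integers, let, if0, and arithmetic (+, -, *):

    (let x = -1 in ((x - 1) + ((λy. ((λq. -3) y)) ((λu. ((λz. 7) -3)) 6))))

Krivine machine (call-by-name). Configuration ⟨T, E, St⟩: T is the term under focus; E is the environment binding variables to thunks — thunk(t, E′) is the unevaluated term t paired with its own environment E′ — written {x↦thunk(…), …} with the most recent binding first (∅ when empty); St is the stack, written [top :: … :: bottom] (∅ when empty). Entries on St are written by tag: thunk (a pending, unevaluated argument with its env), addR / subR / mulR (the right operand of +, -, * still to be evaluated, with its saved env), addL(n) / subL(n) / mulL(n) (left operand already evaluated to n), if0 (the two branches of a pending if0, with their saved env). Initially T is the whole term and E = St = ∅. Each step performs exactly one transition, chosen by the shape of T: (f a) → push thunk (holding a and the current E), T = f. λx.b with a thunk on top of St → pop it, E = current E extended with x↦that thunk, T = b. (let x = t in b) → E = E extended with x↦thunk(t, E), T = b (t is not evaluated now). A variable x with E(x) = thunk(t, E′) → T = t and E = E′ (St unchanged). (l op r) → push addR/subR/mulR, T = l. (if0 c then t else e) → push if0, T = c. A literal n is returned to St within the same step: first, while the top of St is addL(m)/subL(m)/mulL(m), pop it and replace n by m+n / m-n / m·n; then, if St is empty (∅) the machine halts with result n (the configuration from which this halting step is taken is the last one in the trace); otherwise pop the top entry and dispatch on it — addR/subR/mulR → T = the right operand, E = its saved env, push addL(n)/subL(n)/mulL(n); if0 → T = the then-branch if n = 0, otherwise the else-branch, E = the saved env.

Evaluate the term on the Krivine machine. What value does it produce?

t=0: ⟨T=(let x = -1 in ((x - 1) + ((λy. ((λq. -3) y)) ((λu. ((λz. 7) -3)) 6)))); E=∅; St=∅⟩
t=1: ⟨T=((x - 1) + ((λy. ((λq. -3) y)) ((λu. ((λz. 7) -3)) 6))); E={x↦thunk(-1, ∅)}; St=∅⟩
t=2: ⟨T=(x - 1); E={x↦thunk(-1, ∅)}; St=[addR]⟩
t=3: ⟨T=x; E={x↦thunk(-1, ∅)}; St=[subR :: addR]⟩
t=4: ⟨T=-1; E=∅; St=[subR :: addR]⟩
t=5: ⟨T=1; E={x↦thunk(-1, ∅)}; St=[subL(-1) :: addR]⟩
t=6: ⟨T=((λy. ((λq. -3) y)) ((λu. ((λz. 7) -3)) 6)); E={x↦thunk(-1, ∅)}; St=[addL(-2)]⟩
t=7: ⟨T=(λy. ((λq. -3) y)); E={x↦thunk(-1, ∅)}; St=[thunk :: addL(-2)]⟩
t=8: ⟨T=((λq. -3) y); E={y↦thunk(((λu. ((λz. 7) -3)) 6), {x↦thunk(-1, ∅)}), x↦thunk(-1, ∅)}; St=[addL(-2)]⟩
t=9: ⟨T=(λq. -3); E={y↦thunk(((λu. ((λz. 7) -3)) 6), {x↦thunk(-1, ∅)}), x↦thunk(-1, ∅)}; St=[thunk :: addL(-2)]⟩
t=10: ⟨T=-3; E={q↦thunk(y, {y↦thunk(((λu. ((λz. 7) -3)) 6), {x↦thunk(-1, ∅)}), x↦thunk(-1, ∅)}), y↦thunk(((λu. ((λz. 7) -3)) 6), {x↦thunk(-1, ∅)}), x↦thunk(-1, ∅)}; St=[addL(-2)]⟩
→ final value -5

Answer: -5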